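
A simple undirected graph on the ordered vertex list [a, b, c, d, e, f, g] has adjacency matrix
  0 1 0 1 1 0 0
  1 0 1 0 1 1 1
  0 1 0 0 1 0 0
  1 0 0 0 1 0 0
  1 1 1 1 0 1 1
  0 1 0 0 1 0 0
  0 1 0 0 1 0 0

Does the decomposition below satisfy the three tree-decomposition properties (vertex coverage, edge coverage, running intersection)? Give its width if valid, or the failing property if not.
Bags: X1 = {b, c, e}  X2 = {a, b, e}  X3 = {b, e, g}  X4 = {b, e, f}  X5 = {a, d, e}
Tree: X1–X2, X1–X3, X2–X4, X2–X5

Yes; width 2.

Every vertex of G appears in some bag (union = {a, b, c, d, e, f, g}); every edge is covered by a bag; and for each vertex v the set of bags containing v is connected in the bag tree. The decomposition is therefore valid. The largest bag has 3 vertices, so the width is 2.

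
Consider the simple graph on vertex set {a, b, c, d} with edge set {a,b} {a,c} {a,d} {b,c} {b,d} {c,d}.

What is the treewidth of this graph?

A width-3 tree decomposition is:
Bags: B1 = {a, b, c, d}
Tree: (single bag)
With just one bag of size 4, the width is 4 − 1 = 3, so tw(G) ≤ 3. Conversely, {a, b, c, d} is a clique of size 4, and the vertices of any clique must share a bag in every tree decomposition; so some bag has ≥ 4 vertices and tw(G) ≥ 3. Combining the bounds, tw(G) = 3.

3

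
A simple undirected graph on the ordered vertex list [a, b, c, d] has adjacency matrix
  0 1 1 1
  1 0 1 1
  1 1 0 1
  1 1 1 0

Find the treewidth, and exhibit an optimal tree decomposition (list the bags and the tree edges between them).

Treewidth 3.
One such decomposition:
Bags: B1 = {a, b, c, d}
Tree: (single bag)

With just one bag of size 4, the width is 4 − 1 = 3, so tw(G) ≤ 3. For the lower bound, the 4 vertices {a, b, c, d} are pairwise adjacent, and any tree decomposition puts a clique entirely inside one bag — forcing width ≥ 3. Combining the bounds, tw(G) = 3.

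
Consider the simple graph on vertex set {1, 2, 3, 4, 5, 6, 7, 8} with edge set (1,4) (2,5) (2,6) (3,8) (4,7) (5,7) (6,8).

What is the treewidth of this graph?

A width-1 tree decomposition is:
Bags: B1 = {1, 4}  B2 = {4, 7}  B3 = {5, 7}  B4 = {2, 5}  B5 = {2, 6}  B6 = {6, 8}  B7 = {3, 8}
Tree: B1–B2, B2–B3, B3–B4, B4–B5, B5–B6, B6–B7
Each bag holds 2 vertices, so the decomposition has width 1, which upper-bounds the treewidth. Any graph with an edge has treewidth ≥ 1, and G has the edge 1–4. Therefore the treewidth is 1.

1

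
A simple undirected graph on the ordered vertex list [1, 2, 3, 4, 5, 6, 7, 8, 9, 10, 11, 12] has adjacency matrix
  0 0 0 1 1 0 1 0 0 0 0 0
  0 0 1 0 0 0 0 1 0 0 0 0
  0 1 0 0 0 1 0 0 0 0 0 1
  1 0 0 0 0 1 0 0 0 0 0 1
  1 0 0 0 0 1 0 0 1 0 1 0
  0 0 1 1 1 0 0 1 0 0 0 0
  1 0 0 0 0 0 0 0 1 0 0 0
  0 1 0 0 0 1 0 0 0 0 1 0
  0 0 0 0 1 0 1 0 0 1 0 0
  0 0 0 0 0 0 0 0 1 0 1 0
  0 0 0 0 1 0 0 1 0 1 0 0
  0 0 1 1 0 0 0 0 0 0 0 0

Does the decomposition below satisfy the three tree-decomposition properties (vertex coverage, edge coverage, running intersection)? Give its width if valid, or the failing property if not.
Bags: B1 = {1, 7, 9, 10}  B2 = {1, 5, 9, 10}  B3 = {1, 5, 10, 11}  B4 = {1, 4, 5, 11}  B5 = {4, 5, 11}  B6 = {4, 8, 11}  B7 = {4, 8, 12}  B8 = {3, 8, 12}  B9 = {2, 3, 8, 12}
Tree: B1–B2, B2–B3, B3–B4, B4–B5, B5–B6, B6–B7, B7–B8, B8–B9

No — vertex 6 appears in no bag.

A tree decomposition must satisfy three properties: every vertex lies in some bag; for every edge, both endpoints lie together in some bag; and for every vertex, the bags containing it form a connected subtree. Here vertex 6 appears in no bag, so the decomposition is invalid.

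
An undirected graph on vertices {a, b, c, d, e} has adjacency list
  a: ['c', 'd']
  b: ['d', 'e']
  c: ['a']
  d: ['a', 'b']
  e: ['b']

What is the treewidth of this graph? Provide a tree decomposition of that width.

Every bag has size at most 2, so the width is 2 − 1 = 1 and tw(G) ≤ 1. G has an edge, so its treewidth is at least 1. Therefore the treewidth is 1.

Treewidth 1.
Bags: B1 = {b, e}  B2 = {b, d}  B3 = {a, d}  B4 = {a, c}
Tree: B1–B2, B2–B3, B3–B4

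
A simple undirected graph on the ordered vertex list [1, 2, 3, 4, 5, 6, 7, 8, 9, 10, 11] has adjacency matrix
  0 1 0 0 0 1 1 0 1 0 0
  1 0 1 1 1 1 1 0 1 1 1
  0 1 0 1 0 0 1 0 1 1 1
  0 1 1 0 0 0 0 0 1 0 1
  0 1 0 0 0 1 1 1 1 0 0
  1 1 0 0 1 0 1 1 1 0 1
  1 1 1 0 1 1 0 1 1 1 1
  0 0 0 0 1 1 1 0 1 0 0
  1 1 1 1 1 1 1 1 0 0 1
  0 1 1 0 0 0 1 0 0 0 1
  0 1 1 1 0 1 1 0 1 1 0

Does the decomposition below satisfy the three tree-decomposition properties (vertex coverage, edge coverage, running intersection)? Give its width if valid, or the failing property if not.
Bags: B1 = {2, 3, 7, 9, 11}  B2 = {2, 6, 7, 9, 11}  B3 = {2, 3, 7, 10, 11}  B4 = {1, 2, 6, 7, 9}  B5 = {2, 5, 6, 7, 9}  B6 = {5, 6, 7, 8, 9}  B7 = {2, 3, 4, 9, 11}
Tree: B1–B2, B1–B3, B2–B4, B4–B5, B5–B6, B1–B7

Checking the three conditions: (i) the bags cover all of {1, 2, 3, 4, 5, 6, 7, 8, 9, 10, 11}; (ii) for each edge, some bag contains both endpoints; (iii) the bags containing any fixed vertex form a subtree. All hold, so the decomposition is valid with width 5 − 1 = 4.

Yes; width 4.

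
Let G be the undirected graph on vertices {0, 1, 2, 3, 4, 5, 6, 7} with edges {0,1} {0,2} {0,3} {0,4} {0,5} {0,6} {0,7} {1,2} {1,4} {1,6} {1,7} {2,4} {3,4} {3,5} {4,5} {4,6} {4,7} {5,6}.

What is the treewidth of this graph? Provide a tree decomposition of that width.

Treewidth 3.
One such decomposition:
Bags: B1 = {0, 3, 4, 5}  B2 = {0, 4, 5, 6}  B3 = {0, 1, 4, 6}  B4 = {0, 1, 4, 7}  B5 = {0, 1, 2, 4}
Tree: B1–B2, B2–B3, B3–B4, B4–B5

Every bag has size at most 4, so the width is 4 − 1 = 3 and tw(G) ≤ 3. Conversely, {0, 1, 2, 4} is a clique of size 4, and the vertices of any clique must share a bag in every tree decomposition; so some bag has ≥ 4 vertices and tw(G) ≥ 3. Therefore the treewidth is 3.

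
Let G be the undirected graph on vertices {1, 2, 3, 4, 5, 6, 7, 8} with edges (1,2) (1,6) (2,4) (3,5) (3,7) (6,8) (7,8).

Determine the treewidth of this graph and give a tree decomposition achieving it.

The largest bag has 2 vertices, giving width 1; this decomposition certifies tw(G) ≤ 1. Any graph with an edge has treewidth ≥ 1, and G has the edge 5–3. The upper and lower bounds meet at 1, so that is the treewidth.

Treewidth 1.
One such decomposition:
Bags: B1 = {3, 5}  B2 = {3, 7}  B3 = {7, 8}  B4 = {6, 8}  B5 = {1, 6}  B6 = {1, 2}  B7 = {2, 4}
Tree: B1–B2, B2–B3, B3–B4, B4–B5, B5–B6, B6–B7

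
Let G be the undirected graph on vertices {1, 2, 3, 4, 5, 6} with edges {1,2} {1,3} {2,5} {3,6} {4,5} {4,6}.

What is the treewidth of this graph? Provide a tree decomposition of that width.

Treewidth 2.
One such decomposition:
Bags: B1 = {1, 2, 3}  B2 = {2, 3, 6}  B3 = {2, 4, 6}  B4 = {2, 4, 5}
Tree: B1–B2, B2–B3, B3–B4

Each bag holds 3 vertices, so the decomposition has width 2, which upper-bounds the treewidth. Since 2–1–3–6–4–5–2 is a cycle in G, G is not acyclic. Forests are exactly the graphs of treewidth ≤ 1, so tw(G) ≥ 2. Therefore the treewidth is 2.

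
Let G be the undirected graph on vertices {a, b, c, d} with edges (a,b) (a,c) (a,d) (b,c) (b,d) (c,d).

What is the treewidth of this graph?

A width-3 tree decomposition is:
Bags: B1 = {a, b, c, d}
Tree: (single bag)
With just one bag of size 4, the width is 4 − 1 = 3, so tw(G) ≤ 3. On the other hand G contains the 4-clique {a, b, c, d}. A clique must lie in a single bag of any decomposition, so no decomposition can have width below 3. Hence tw(G) = 3 exactly.

3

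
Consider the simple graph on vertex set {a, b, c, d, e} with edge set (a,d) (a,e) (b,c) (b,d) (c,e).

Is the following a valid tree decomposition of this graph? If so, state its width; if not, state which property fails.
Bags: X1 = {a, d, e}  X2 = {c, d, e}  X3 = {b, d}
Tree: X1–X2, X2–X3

No — edge (c,b) lies in no bag.

A tree decomposition must satisfy three properties: every vertex lies in some bag; for every edge, both endpoints lie together in some bag; and for every vertex, the bags containing it form a connected subtree. Here edge (c,b) lies in no bag, so the decomposition is invalid.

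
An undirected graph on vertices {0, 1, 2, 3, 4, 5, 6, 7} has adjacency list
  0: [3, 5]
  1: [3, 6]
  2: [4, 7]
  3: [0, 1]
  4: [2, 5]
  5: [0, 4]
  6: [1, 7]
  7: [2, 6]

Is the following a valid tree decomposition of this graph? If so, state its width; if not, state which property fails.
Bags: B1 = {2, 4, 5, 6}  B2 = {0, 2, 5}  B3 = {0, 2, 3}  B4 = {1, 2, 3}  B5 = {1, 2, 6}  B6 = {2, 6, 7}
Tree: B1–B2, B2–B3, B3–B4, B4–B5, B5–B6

A tree decomposition must satisfy three properties: every vertex lies in some bag; for every edge, both endpoints lie together in some bag; and for every vertex, the bags containing it form a connected subtree. Here bags containing vertex 6 are not connected in the tree, so the decomposition is invalid.

No — bags containing vertex 6 are not connected in the tree.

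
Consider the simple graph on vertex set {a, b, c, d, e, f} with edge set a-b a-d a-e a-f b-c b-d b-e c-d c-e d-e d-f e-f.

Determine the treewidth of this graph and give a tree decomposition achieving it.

Treewidth 3.
One such decomposition:
Bags: B1 = {b, c, d, e}  B2 = {a, b, d, e}  B3 = {a, d, e, f}
Tree: B1–B2, B2–B3

Each bag holds 4 vertices, so the decomposition has width 3, which upper-bounds the treewidth. Conversely, {b, c, d, e} is a clique of size 4, and the vertices of any clique must share a bag in every tree decomposition; so some bag has ≥ 4 vertices and tw(G) ≥ 3. The upper and lower bounds meet at 3, so that is the treewidth.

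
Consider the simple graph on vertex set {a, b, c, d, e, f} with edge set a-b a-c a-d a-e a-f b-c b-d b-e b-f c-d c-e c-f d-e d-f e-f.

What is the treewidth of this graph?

5

A width-5 tree decomposition is:
Bags: B1 = {a, b, c, d, e, f}
Tree: (single bag)
A single bag containing all 6 vertices is trivially a valid decomposition of width 5. For the lower bound, the 6 vertices {a, b, c, d, e, f} are pairwise adjacent, and any tree decomposition puts a clique entirely inside one bag — forcing width ≥ 5. Hence tw(G) = 5 exactly.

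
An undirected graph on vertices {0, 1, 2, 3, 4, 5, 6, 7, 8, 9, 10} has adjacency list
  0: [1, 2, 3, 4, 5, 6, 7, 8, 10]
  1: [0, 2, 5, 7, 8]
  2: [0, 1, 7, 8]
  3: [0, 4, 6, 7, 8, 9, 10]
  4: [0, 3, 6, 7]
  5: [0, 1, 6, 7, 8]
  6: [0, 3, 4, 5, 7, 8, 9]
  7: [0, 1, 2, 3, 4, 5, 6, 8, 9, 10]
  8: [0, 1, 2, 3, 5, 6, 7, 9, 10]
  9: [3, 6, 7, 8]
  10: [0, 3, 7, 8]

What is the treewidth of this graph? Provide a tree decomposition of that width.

Each bag holds 5 vertices, so the decomposition has width 4, which upper-bounds the treewidth. Conversely, {0, 1, 2, 7, 8} is a clique of size 5, and the vertices of any clique must share a bag in every tree decomposition; so some bag has ≥ 5 vertices and tw(G) ≥ 4. Therefore the treewidth is 4.

Treewidth 4.
One such decomposition:
Bags: B1 = {0, 5, 6, 7, 8}  B2 = {0, 3, 6, 7, 8}  B3 = {0, 1, 5, 7, 8}  B4 = {0, 3, 4, 6, 7}  B5 = {0, 3, 7, 8, 10}  B6 = {3, 6, 7, 8, 9}  B7 = {0, 1, 2, 7, 8}
Tree: B1–B2, B1–B3, B2–B4, B2–B5, B2–B6, B3–B7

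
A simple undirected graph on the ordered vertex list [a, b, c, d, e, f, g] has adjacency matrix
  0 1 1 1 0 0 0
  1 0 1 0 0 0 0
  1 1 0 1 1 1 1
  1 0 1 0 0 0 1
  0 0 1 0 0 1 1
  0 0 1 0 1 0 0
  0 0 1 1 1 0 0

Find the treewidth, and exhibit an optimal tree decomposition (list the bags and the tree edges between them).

Every bag has size at most 3, so the width is 3 − 1 = 2 and tw(G) ≤ 2. Conversely, {c, d, g} is a clique of size 3, and the vertices of any clique must share a bag in every tree decomposition; so some bag has ≥ 3 vertices and tw(G) ≥ 2. Combining the bounds, tw(G) = 2.

Treewidth 2.
One such decomposition:
Bags: B1 = {c, d, g}  B2 = {c, e, g}  B3 = {a, c, d}  B4 = {a, b, c}  B5 = {c, e, f}
Tree: B1–B2, B1–B3, B3–B4, B2–B5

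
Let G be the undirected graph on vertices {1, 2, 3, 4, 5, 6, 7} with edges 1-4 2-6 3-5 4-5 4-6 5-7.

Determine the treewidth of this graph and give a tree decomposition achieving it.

Treewidth 1.
One such decomposition:
Bags: B1 = {4, 5}  B2 = {4, 6}  B3 = {5, 7}  B4 = {2, 6}  B5 = {3, 5}  B6 = {1, 4}
Tree: B1–B2, B1–B3, B2–B4, B1–B5, B1–B6

Every bag has size at most 2, so the width is 2 − 1 = 1 and tw(G) ≤ 1. Since G has at least one edge (e.g. 4–5), it is not an edgeless graph, so tw(G) ≥ 1. Hence tw(G) = 1 exactly.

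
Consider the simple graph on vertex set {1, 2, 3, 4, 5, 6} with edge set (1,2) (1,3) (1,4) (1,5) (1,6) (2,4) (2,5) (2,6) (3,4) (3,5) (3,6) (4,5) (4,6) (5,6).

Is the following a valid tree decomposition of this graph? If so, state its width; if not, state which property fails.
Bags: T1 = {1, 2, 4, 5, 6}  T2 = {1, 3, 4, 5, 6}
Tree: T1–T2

Every vertex of G appears in some bag (union = {1, 2, 3, 4, 5, 6}); every edge is covered by a bag; and for each vertex v the set of bags containing v is connected in the bag tree. The decomposition is therefore valid. The largest bag has 5 vertices, so the width is 4.

Yes; width 4.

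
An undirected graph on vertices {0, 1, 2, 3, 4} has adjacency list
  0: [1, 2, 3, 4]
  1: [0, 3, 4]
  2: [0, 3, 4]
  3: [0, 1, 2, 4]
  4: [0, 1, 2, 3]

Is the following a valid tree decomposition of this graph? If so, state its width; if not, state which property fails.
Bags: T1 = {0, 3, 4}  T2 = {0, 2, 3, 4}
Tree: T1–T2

A tree decomposition must satisfy three properties: every vertex lies in some bag; for every edge, both endpoints lie together in some bag; and for every vertex, the bags containing it form a connected subtree. Here vertex 1 appears in no bag, so the decomposition is invalid.

No — vertex 1 appears in no bag.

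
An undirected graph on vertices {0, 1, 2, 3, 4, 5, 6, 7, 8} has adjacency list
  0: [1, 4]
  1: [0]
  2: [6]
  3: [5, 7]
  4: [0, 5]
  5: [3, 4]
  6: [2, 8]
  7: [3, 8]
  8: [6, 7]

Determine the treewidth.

1

A width-1 tree decomposition is:
Bags: B1 = {2, 6}  B2 = {6, 8}  B3 = {7, 8}  B4 = {3, 7}  B5 = {3, 5}  B6 = {4, 5}  B7 = {0, 4}  B8 = {0, 1}
Tree: B1–B2, B2–B3, B3–B4, B4–B5, B5–B6, B6–B7, B7–B8
Each bag holds 2 vertices, so the decomposition has width 1, which upper-bounds the treewidth. Any graph with an edge has treewidth ≥ 1, and G has the edge 2–6. The upper and lower bounds meet at 1, so that is the treewidth.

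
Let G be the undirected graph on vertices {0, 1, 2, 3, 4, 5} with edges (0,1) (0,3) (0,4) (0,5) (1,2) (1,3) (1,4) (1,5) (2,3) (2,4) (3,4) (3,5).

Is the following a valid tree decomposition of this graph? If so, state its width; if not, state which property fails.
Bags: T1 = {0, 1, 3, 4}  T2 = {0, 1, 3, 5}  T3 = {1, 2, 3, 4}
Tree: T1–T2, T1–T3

Yes; width 3.

Checking the three conditions: (i) the bags cover all of {0, 1, 2, 3, 4, 5}; (ii) for each edge, some bag contains both endpoints; (iii) the bags containing any fixed vertex form a subtree. All hold, so the decomposition is valid with width 4 − 1 = 3.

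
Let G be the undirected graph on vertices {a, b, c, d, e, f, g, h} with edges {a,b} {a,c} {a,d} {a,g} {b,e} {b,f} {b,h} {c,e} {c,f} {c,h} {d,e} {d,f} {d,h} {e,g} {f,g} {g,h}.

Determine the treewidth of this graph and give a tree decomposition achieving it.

Treewidth 4.
One such decomposition:
Bags: B1 = {a, c, e, f, h}  B2 = {a, b, e, f, h}  B3 = {a, d, e, f, h}  B4 = {a, e, f, g, h}
Tree: B1–B2, B2–B3, B3–B4

The largest bag has 5 vertices, giving width 4; this decomposition certifies tw(G) ≤ 4. For the lower bound: the 5 vertex sets {c,f}, {b,h}, {d,e}, {a}, {g} are disjoint, each induces a connected subgraph, and every pair is joined by at least one edge of G. Contracting each set to a single vertex therefore yields K_{5} as a minor, and since treewidth is minor-monotone, tw(G) ≥ tw(K_{5}) = 4. Hence tw(G) = 4 exactly.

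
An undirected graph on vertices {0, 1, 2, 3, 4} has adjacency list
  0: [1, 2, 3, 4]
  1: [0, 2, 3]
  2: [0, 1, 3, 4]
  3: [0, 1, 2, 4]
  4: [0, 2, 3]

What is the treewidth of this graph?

A width-3 tree decomposition is:
Bags: B1 = {0, 2, 3, 4}  B2 = {0, 1, 2, 3}
Tree: B1–B2
Every bag has size at most 4, so the width is 4 − 1 = 3 and tw(G) ≤ 3. On the other hand G contains the 4-clique {0, 1, 2, 3}. A clique must lie in a single bag of any decomposition, so no decomposition can have width below 3. Hence tw(G) = 3 exactly.

3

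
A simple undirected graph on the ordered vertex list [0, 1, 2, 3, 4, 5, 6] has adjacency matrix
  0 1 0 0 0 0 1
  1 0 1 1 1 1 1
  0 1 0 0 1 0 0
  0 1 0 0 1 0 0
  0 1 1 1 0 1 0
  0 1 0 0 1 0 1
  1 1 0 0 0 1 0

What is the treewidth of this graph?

A width-2 tree decomposition is:
Bags: B1 = {1, 2, 4}  B2 = {1, 3, 4}  B3 = {1, 4, 5}  B4 = {1, 5, 6}  B5 = {0, 1, 6}
Tree: B1–B2, B1–B3, B3–B4, B4–B5
Every bag has size at most 3, so the width is 3 − 1 = 2 and tw(G) ≤ 2. Conversely, {0, 1, 6} is a clique of size 3, and the vertices of any clique must share a bag in every tree decomposition; so some bag has ≥ 3 vertices and tw(G) ≥ 2. The upper and lower bounds meet at 2, so that is the treewidth.

2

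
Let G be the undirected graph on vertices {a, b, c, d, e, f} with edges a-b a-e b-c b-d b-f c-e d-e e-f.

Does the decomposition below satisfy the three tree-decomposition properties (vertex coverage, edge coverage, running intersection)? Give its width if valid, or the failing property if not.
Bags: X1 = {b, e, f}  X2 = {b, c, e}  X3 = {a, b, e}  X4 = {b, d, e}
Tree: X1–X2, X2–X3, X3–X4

Vertex coverage: the bags together contain {a, b, c, d, e, f}, the full vertex set. Edge coverage: each edge of G has both endpoints in at least one bag. Running intersection: for every vertex, the bags containing it form a connected subtree. All three properties hold, so this is a valid tree decomposition of width max|bag| − 1 = 2, and hence tw(G) ≤ 2.

Yes; width 2.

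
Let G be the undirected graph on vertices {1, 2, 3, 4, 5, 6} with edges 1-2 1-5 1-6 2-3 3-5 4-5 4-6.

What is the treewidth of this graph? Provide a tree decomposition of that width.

Treewidth 2.
Bags: B1 = {2, 3, 5}  B2 = {1, 2, 5}  B3 = {1, 4, 5}  B4 = {1, 4, 6}
Tree: B1–B2, B2–B3, B3–B4

Every bag has size at most 3, so the width is 3 − 1 = 2 and tw(G) ≤ 2. Since 3–2–1–5–3 is a cycle in G, G is not acyclic. Forests are exactly the graphs of treewidth ≤ 1, so tw(G) ≥ 2. Hence tw(G) = 2 exactly.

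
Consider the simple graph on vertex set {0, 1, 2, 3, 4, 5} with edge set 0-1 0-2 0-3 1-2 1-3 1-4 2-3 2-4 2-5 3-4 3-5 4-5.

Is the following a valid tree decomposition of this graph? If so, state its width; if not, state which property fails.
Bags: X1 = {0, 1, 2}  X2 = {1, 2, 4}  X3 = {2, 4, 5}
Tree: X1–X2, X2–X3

No — vertex 3 appears in no bag.

A tree decomposition must satisfy three properties: every vertex lies in some bag; for every edge, both endpoints lie together in some bag; and for every vertex, the bags containing it form a connected subtree. Here vertex 3 appears in no bag, so the decomposition is invalid.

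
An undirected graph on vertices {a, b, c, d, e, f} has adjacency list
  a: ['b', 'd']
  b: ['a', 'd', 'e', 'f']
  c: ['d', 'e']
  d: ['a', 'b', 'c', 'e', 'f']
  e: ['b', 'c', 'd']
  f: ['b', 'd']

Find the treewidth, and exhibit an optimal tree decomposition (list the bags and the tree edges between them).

Each bag holds 3 vertices, so the decomposition has width 2, which upper-bounds the treewidth. On the other hand G contains the 3-clique {c, d, e}. A clique must lie in a single bag of any decomposition, so no decomposition can have width below 2. The upper and lower bounds meet at 2, so that is the treewidth.

Treewidth 2.
One optimal decomposition is:
Bags: B1 = {a, b, d}  B2 = {b, d, e}  B3 = {c, d, e}  B4 = {b, d, f}
Tree: B1–B2, B2–B3, B2–B4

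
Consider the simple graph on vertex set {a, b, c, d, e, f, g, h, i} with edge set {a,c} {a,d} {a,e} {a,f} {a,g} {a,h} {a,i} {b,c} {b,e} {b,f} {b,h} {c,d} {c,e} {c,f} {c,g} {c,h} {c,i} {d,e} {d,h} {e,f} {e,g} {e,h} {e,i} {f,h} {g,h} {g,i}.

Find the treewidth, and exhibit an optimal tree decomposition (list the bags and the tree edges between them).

Treewidth 4.
One such decomposition:
Bags: B1 = {a, c, e, g, h}  B2 = {a, c, d, e, h}  B3 = {a, c, e, f, h}  B4 = {b, c, e, f, h}  B5 = {a, c, e, g, i}
Tree: B1–B2, B1–B3, B3–B4, B1–B5

The largest bag has 5 vertices, giving width 4; this decomposition certifies tw(G) ≤ 4. For the lower bound, the 5 vertices {a, c, d, e, h} are pairwise adjacent, and any tree decomposition puts a clique entirely inside one bag — forcing width ≥ 4. Therefore the treewidth is 4.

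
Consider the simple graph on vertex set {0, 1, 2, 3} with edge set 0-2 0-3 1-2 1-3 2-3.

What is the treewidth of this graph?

A width-2 tree decomposition is:
Bags: B1 = {1, 2, 3}  B2 = {0, 2, 3}
Tree: B1–B2
Every bag has size at most 3, so the width is 3 − 1 = 2 and tw(G) ≤ 2. On the other hand G contains the 3-clique {0, 2, 3}. A clique must lie in a single bag of any decomposition, so no decomposition can have width below 2. Combining the bounds, tw(G) = 2.

2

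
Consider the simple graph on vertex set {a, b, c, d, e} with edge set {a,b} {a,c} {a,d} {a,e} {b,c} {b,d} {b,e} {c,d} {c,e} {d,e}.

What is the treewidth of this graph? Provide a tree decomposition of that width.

A single bag containing all 5 vertices is trivially a valid decomposition of width 4. Conversely, {a, b, c, d, e} is a clique of size 5, and the vertices of any clique must share a bag in every tree decomposition; so some bag has ≥ 5 vertices and tw(G) ≥ 4. Therefore the treewidth is 4.

Treewidth 4.
One optimal decomposition is:
Bags: B1 = {a, b, c, d, e}
Tree: (single bag)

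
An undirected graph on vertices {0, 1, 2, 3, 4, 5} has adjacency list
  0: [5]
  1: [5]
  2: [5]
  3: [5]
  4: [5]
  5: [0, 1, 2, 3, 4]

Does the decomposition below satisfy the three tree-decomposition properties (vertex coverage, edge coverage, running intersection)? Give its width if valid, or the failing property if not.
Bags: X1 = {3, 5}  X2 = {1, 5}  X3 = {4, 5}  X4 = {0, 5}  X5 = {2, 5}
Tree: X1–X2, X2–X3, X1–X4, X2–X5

Vertex coverage: the bags together contain {0, 1, 2, 3, 4, 5}, the full vertex set. Edge coverage: each edge of G has both endpoints in at least one bag. Running intersection: for every vertex, the bags containing it form a connected subtree. All three properties hold, so this is a valid tree decomposition of width max|bag| − 1 = 1, and hence tw(G) ≤ 1.

Yes; width 1.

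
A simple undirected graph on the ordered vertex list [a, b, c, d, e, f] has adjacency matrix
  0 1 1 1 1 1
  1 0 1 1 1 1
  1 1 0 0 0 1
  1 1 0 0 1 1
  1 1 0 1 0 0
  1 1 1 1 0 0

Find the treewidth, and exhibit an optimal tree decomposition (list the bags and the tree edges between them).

Each bag holds 4 vertices, so the decomposition has width 3, which upper-bounds the treewidth. Conversely, {a, b, d, e} is a clique of size 4, and the vertices of any clique must share a bag in every tree decomposition; so some bag has ≥ 4 vertices and tw(G) ≥ 3. The upper and lower bounds meet at 3, so that is the treewidth.

Treewidth 3.
One such decomposition:
Bags: B1 = {a, b, c, f}  B2 = {a, b, d, f}  B3 = {a, b, d, e}
Tree: B1–B2, B2–B3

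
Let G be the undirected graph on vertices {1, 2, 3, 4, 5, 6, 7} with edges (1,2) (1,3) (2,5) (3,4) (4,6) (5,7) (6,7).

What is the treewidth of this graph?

2

A width-2 tree decomposition is:
Bags: B1 = {1, 2, 3}  B2 = {2, 3, 5}  B3 = {3, 5, 7}  B4 = {3, 6, 7}  B5 = {3, 4, 6}
Tree: B1–B2, B2–B3, B3–B4, B4–B5
The largest bag has 3 vertices, giving width 2; this decomposition certifies tw(G) ≤ 2. The edges 3–1–2–5–7–6–4–3 form a cycle, so G is not a tree and its treewidth is at least 2. Combining the bounds, tw(G) = 2.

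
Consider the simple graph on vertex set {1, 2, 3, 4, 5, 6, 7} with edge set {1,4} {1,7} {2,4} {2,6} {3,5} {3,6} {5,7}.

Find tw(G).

A width-2 tree decomposition is:
Bags: B1 = {2, 4, 6}  B2 = {3, 4, 6}  B3 = {3, 4, 5}  B4 = {4, 5, 7}  B5 = {1, 4, 7}
Tree: B1–B2, B2–B3, B3–B4, B4–B5
The largest bag has 3 vertices, giving width 2; this decomposition certifies tw(G) ≤ 2. The edges 4–2–6–3–5–7–1–4 form a cycle, so G is not a tree and its treewidth is at least 2. Therefore the treewidth is 2.

2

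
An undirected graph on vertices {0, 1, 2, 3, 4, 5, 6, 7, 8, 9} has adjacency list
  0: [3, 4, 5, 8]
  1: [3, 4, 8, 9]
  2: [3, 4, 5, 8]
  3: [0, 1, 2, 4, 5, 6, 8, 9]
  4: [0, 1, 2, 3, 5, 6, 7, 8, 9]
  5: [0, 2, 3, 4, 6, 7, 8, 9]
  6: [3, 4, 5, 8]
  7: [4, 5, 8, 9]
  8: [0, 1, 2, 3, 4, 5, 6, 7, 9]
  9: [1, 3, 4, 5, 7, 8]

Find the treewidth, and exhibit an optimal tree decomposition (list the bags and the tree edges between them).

Each bag holds 5 vertices, so the decomposition has width 4, which upper-bounds the treewidth. Conversely, {1, 3, 4, 8, 9} is a clique of size 5, and the vertices of any clique must share a bag in every tree decomposition; so some bag has ≥ 5 vertices and tw(G) ≥ 4. Combining the bounds, tw(G) = 4.

Treewidth 4.
One such decomposition:
Bags: B1 = {3, 4, 5, 6, 8}  B2 = {3, 4, 5, 8, 9}  B3 = {1, 3, 4, 8, 9}  B4 = {2, 3, 4, 5, 8}  B5 = {4, 5, 7, 8, 9}  B6 = {0, 3, 4, 5, 8}
Tree: B1–B2, B2–B3, B2–B4, B2–B5, B2–B6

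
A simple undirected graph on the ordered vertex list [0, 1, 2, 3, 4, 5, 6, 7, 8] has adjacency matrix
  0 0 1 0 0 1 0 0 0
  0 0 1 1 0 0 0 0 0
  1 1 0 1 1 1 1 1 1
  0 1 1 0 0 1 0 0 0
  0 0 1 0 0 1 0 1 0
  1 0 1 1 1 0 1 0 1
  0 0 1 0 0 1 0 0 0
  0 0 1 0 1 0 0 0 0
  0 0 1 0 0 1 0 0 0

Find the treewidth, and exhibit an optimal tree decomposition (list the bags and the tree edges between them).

Treewidth 2.
One such decomposition:
Bags: B1 = {0, 2, 5}  B2 = {2, 3, 5}  B3 = {1, 2, 3}  B4 = {2, 5, 8}  B5 = {2, 4, 5}  B6 = {2, 5, 6}  B7 = {2, 4, 7}
Tree: B1–B2, B2–B3, B2–B4, B4–B5, B4–B6, B5–B7

Each bag holds 3 vertices, so the decomposition has width 2, which upper-bounds the treewidth. Conversely, {1, 2, 3} is a clique of size 3, and the vertices of any clique must share a bag in every tree decomposition; so some bag has ≥ 3 vertices and tw(G) ≥ 2. Combining the bounds, tw(G) = 2.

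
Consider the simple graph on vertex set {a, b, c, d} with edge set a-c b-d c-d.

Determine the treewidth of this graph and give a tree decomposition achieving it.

Treewidth 1.
Bags: B1 = {a, c}  B2 = {c, d}  B3 = {b, d}
Tree: B1–B2, B2–B3

Each bag holds 2 vertices, so the decomposition has width 1, which upper-bounds the treewidth. Any graph with an edge has treewidth ≥ 1, and G has the edge a–c. Combining the bounds, tw(G) = 1.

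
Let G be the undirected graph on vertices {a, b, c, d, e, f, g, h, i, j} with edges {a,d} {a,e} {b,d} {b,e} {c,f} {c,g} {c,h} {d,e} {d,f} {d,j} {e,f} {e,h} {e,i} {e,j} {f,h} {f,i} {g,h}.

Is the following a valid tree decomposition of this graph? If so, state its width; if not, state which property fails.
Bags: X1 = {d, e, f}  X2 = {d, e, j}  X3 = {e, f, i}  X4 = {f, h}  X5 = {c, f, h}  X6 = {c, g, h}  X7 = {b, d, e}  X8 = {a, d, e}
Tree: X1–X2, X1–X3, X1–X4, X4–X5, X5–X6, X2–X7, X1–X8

A tree decomposition must satisfy three properties: every vertex lies in some bag; for every edge, both endpoints lie together in some bag; and for every vertex, the bags containing it form a connected subtree. Here edge (e,h) lies in no bag, so the decomposition is invalid.

No — edge (e,h) lies in no bag.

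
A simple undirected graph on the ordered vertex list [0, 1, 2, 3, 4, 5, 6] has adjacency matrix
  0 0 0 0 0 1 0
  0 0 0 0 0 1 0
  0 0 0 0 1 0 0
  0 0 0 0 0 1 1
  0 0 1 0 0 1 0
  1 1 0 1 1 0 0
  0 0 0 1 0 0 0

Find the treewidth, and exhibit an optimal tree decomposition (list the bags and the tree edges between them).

Treewidth 1.
One such decomposition:
Bags: B1 = {1, 5}  B2 = {0, 5}  B3 = {4, 5}  B4 = {3, 5}  B5 = {2, 4}  B6 = {3, 6}
Tree: B1–B2, B2–B3, B1–B4, B3–B5, B4–B6

Every bag has size at most 2, so the width is 2 − 1 = 1 and tw(G) ≤ 1. Any graph with an edge has treewidth ≥ 1, and G has the edge 1–5. The upper and lower bounds meet at 1, so that is the treewidth.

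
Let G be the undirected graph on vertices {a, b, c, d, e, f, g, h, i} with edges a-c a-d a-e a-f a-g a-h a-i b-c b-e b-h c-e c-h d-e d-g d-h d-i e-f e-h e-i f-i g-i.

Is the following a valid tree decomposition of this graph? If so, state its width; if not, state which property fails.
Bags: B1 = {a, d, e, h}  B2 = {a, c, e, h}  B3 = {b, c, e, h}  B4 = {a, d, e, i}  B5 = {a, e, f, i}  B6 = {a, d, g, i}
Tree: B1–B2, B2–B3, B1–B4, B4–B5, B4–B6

Checking the three conditions: (i) the bags cover all of {a, b, c, d, e, f, g, h, i}; (ii) for each edge, some bag contains both endpoints; (iii) the bags containing any fixed vertex form a subtree. All hold, so the decomposition is valid with width 4 − 1 = 3.

Yes; width 3.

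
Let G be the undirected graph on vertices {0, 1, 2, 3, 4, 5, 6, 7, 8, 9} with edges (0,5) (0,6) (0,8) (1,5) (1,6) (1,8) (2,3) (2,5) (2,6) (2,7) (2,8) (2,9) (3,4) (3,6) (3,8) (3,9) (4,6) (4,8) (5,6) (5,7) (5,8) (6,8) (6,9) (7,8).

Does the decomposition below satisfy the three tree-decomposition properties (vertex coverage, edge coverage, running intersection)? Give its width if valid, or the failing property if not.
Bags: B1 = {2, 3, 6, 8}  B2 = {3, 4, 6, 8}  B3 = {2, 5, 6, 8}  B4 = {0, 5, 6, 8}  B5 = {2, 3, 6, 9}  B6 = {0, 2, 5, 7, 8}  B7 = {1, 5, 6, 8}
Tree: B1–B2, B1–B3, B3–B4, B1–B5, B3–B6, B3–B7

A tree decomposition must satisfy three properties: every vertex lies in some bag; for every edge, both endpoints lie together in some bag; and for every vertex, the bags containing it form a connected subtree. Here bags containing vertex 0 are not connected in the tree, so the decomposition is invalid.

No — bags containing vertex 0 are not connected in the tree.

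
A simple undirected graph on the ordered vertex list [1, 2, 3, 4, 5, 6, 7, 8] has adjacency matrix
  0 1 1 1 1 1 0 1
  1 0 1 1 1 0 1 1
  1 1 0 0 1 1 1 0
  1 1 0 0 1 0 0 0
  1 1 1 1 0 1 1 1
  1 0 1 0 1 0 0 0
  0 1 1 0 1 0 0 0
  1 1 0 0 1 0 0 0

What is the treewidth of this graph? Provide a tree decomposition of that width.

Treewidth 3.
One such decomposition:
Bags: B1 = {1, 2, 3, 5}  B2 = {2, 3, 5, 7}  B3 = {1, 2, 4, 5}  B4 = {1, 2, 5, 8}  B5 = {1, 3, 5, 6}
Tree: B1–B2, B1–B3, B3–B4, B1–B5

The largest bag has 4 vertices, giving width 3; this decomposition certifies tw(G) ≤ 3. Conversely, {1, 2, 5, 8} is a clique of size 4, and the vertices of any clique must share a bag in every tree decomposition; so some bag has ≥ 4 vertices and tw(G) ≥ 3. Hence tw(G) = 3 exactly.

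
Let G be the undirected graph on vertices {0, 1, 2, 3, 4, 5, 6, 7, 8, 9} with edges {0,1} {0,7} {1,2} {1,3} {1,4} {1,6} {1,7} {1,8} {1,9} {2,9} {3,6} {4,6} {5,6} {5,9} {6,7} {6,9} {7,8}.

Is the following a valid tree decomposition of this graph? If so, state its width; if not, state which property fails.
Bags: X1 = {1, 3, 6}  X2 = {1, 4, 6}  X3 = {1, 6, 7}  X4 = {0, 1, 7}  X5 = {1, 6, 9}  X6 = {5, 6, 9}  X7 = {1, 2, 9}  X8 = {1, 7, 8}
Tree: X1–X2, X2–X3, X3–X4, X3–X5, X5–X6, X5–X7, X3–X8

Yes; width 2.

Vertex coverage: the bags together contain {0, 1, 2, 3, 4, 5, 6, 7, 8, 9}, the full vertex set. Edge coverage: each edge of G has both endpoints in at least one bag. Running intersection: for every vertex, the bags containing it form a connected subtree. All three properties hold, so this is a valid tree decomposition of width max|bag| − 1 = 2, and hence tw(G) ≤ 2.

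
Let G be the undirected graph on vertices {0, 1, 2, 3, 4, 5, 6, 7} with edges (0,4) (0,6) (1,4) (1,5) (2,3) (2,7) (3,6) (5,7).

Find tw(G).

2

A width-2 tree decomposition is:
Bags: B1 = {0, 4, 6}  B2 = {3, 4, 6}  B3 = {2, 3, 4}  B4 = {2, 4, 7}  B5 = {4, 5, 7}  B6 = {1, 4, 5}
Tree: B1–B2, B2–B3, B3–B4, B4–B5, B5–B6
The largest bag has 3 vertices, giving width 2; this decomposition certifies tw(G) ≤ 2. For the lower bound, G contains the cycle 4–0–6–3–2–7–5–1–4, so G is not a forest; only forests have treewidth ≤ 1, hence tw(G) ≥ 2. Therefore the treewidth is 2.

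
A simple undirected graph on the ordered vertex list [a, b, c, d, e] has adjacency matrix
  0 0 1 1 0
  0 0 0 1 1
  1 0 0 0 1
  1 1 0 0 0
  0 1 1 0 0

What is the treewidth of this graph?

A width-2 tree decomposition is:
Bags: B1 = {a, c, d}  B2 = {c, d, e}  B3 = {b, d, e}
Tree: B1–B2, B2–B3
The largest bag has 3 vertices, giving width 2; this decomposition certifies tw(G) ≤ 2. The edges d–a–c–e–b–d form a cycle, so G is not a tree and its treewidth is at least 2. The upper and lower bounds meet at 2, so that is the treewidth.

2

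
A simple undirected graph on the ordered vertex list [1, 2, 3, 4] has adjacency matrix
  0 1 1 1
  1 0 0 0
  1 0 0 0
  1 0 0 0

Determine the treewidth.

A width-1 tree decomposition is:
Bags: B1 = {1, 3}  B2 = {1, 2}  B3 = {1, 4}
Tree: B1–B2, B2–B3
The largest bag has 2 vertices, giving width 1; this decomposition certifies tw(G) ≤ 1. G has an edge, so its treewidth is at least 1. Therefore the treewidth is 1.

1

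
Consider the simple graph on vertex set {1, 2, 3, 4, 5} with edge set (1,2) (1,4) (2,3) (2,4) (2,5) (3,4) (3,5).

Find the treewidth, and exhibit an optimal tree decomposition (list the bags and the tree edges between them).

Treewidth 2.
Bags: B1 = {1, 2, 4}  B2 = {2, 3, 4}  B3 = {2, 3, 5}
Tree: B1–B2, B2–B3

The largest bag has 3 vertices, giving width 2; this decomposition certifies tw(G) ≤ 2. On the other hand G contains the 3-clique {1, 2, 4}. A clique must lie in a single bag of any decomposition, so no decomposition can have width below 2. Combining the bounds, tw(G) = 2.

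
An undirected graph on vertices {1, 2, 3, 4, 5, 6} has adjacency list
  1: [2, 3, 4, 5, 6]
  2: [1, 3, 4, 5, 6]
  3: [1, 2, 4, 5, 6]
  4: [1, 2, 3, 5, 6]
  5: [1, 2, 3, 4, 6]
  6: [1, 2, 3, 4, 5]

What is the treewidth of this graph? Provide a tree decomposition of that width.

Treewidth 5.
One optimal decomposition is:
Bags: B1 = {1, 2, 3, 4, 5, 6}
Tree: (single bag)

A single bag containing all 6 vertices is trivially a valid decomposition of width 5. Conversely, {1, 2, 3, 4, 5, 6} is a clique of size 6, and the vertices of any clique must share a bag in every tree decomposition; so some bag has ≥ 6 vertices and tw(G) ≥ 5. Therefore the treewidth is 5.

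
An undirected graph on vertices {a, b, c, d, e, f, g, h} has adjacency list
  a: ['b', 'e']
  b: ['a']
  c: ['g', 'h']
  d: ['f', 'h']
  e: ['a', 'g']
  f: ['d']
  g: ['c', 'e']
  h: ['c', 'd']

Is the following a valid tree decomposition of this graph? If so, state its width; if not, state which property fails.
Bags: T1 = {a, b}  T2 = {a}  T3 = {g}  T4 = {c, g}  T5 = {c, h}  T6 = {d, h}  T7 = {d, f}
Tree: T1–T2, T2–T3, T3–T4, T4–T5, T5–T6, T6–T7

No — vertex e appears in no bag.

A tree decomposition must satisfy three properties: every vertex lies in some bag; for every edge, both endpoints lie together in some bag; and for every vertex, the bags containing it form a connected subtree. Here vertex e appears in no bag, so the decomposition is invalid.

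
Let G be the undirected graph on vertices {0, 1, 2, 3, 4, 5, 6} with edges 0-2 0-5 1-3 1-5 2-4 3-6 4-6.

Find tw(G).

A width-2 tree decomposition is:
Bags: B1 = {3, 4, 6}  B2 = {2, 3, 4}  B3 = {0, 2, 3}  B4 = {0, 3, 5}  B5 = {1, 3, 5}
Tree: B1–B2, B2–B3, B3–B4, B4–B5
Every bag has size at most 3, so the width is 3 − 1 = 2 and tw(G) ≤ 2. The edges 3–6–4–2–0–5–1–3 form a cycle, so G is not a tree and its treewidth is at least 2. The upper and lower bounds meet at 2, so that is the treewidth.

2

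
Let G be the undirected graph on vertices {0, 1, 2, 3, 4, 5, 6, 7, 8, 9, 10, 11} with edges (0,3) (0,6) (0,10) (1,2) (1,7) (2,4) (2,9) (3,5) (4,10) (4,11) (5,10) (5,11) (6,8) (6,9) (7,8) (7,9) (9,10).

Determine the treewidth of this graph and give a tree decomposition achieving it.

The largest bag has 4 vertices, giving width 3; this decomposition certifies tw(G) ≤ 3. For the lower bound: the 4 vertex sets {3,5,11}, {4}, {10}, {0,2,6,9} are disjoint, each induces a connected subgraph, and every pair is joined by at least one edge of G. Contracting each set to a single vertex therefore yields K_{4} as a minor, and since treewidth is minor-monotone, tw(G) ≥ tw(K_{4}) = 3. Therefore the treewidth is 3.

Treewidth 3.
One optimal decomposition is:
Bags: B1 = {3, 4, 5, 11}  B2 = {3, 4, 5, 10}  B3 = {0, 3, 4, 10}  B4 = {0, 2, 4, 10}  B5 = {0, 2, 9, 10}  B6 = {0, 2, 6, 9}  B7 = {1, 2, 6, 9}  B8 = {1, 6, 7, 9}  B9 = {1, 6, 7, 8}
Tree: B1–B2, B2–B3, B3–B4, B4–B5, B5–B6, B6–B7, B7–B8, B8–B9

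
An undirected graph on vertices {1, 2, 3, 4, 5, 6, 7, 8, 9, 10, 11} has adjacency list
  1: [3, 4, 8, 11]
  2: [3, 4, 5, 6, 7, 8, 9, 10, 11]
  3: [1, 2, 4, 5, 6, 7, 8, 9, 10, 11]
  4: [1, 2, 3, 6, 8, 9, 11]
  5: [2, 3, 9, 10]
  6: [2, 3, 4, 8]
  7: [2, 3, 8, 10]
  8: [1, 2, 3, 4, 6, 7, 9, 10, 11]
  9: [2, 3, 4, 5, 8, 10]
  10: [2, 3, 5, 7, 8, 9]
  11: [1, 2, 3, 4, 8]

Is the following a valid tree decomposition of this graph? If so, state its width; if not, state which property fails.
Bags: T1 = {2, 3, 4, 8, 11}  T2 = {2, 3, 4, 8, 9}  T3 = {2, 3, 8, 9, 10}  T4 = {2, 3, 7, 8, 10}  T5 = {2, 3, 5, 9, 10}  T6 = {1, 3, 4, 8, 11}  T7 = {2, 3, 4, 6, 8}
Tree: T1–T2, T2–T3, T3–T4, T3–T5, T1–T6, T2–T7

Vertex coverage: the bags together contain {1, 2, 3, 4, 5, 6, 7, 8, 9, 10, 11}, the full vertex set. Edge coverage: each edge of G has both endpoints in at least one bag. Running intersection: for every vertex, the bags containing it form a connected subtree. All three properties hold, so this is a valid tree decomposition of width max|bag| − 1 = 4, and hence tw(G) ≤ 4.

Yes; width 4.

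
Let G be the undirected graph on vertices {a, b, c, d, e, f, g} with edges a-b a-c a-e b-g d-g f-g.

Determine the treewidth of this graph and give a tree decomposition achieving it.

Each bag holds 2 vertices, so the decomposition has width 1, which upper-bounds the treewidth. Since G has at least one edge (e.g. a–b), it is not an edgeless graph, so tw(G) ≥ 1. The upper and lower bounds meet at 1, so that is the treewidth.

Treewidth 1.
One optimal decomposition is:
Bags: B1 = {a, b}  B2 = {b, g}  B3 = {f, g}  B4 = {a, c}  B5 = {a, e}  B6 = {d, g}
Tree: B1–B2, B2–B3, B1–B4, B4–B5, B2–B6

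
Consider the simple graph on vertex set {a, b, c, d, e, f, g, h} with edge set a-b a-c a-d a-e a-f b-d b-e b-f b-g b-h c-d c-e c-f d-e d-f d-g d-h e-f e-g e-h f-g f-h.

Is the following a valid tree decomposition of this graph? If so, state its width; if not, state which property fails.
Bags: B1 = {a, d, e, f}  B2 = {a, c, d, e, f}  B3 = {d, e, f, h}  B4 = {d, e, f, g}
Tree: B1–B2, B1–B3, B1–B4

A tree decomposition must satisfy three properties: every vertex lies in some bag; for every edge, both endpoints lie together in some bag; and for every vertex, the bags containing it form a connected subtree. Here vertex b appears in no bag, so the decomposition is invalid.

No — vertex b appears in no bag.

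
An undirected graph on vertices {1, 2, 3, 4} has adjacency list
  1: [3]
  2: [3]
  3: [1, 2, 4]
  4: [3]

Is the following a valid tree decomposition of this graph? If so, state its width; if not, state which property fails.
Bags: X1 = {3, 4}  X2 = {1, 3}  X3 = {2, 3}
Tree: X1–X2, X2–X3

Yes; width 1.

Vertex coverage: the bags together contain {1, 2, 3, 4}, the full vertex set. Edge coverage: each edge of G has both endpoints in at least one bag. Running intersection: for every vertex, the bags containing it form a connected subtree. All three properties hold, so this is a valid tree decomposition of width max|bag| − 1 = 1, and hence tw(G) ≤ 1.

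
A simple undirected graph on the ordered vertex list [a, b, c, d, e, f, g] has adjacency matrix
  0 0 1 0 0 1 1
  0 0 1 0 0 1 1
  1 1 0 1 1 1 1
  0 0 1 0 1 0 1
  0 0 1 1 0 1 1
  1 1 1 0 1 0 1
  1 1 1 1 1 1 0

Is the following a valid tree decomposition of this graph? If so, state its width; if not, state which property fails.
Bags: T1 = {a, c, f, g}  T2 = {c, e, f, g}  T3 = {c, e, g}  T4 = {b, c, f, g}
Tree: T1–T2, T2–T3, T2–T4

A tree decomposition must satisfy three properties: every vertex lies in some bag; for every edge, both endpoints lie together in some bag; and for every vertex, the bags containing it form a connected subtree. Here vertex d appears in no bag, so the decomposition is invalid.

No — vertex d appears in no bag.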